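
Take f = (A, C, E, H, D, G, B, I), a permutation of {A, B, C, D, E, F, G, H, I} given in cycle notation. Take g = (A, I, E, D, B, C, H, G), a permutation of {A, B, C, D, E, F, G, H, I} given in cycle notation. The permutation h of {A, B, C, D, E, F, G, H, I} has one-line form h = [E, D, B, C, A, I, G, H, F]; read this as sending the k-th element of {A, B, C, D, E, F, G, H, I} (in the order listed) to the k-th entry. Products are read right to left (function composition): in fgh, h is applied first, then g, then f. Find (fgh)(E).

Apply the permutations in order: h(E) = A, then g(A) = I, then f(I) = A. So (fgh)(E) = A.

A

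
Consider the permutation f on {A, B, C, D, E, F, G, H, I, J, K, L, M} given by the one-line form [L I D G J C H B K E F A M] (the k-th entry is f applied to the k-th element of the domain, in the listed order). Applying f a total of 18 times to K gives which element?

Tracing K → F → … returns to K after 8 steps, so K lies in an 8-cycle (B, I, K, F, C, D, G, H).
Powers repeat with period 8 on this cycle, and 18 mod 8 = 2, so f^18(K) = f^2(K).
Stepping 2 places around the cycle: K → F → C.

C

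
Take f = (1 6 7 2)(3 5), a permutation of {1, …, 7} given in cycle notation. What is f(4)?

4

4 does not appear in any cycle of f, so it is a fixed point: f(4) = 4.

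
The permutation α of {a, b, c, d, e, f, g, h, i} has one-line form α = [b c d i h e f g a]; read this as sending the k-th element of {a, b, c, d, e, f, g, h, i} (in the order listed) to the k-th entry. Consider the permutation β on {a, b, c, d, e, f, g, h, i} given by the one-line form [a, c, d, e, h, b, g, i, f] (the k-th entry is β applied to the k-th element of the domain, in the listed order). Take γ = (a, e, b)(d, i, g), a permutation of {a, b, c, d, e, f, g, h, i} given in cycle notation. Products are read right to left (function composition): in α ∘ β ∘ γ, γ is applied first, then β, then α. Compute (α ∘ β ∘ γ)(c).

Chase c: γ(c) = c; β(c) = d; α(d) = i. Hence (α ∘ β ∘ γ)(c) = i.

i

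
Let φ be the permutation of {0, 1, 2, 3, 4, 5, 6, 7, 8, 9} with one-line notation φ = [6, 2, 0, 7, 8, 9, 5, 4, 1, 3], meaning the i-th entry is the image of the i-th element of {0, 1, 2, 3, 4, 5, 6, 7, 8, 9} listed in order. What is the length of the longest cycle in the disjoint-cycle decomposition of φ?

10

Decomposing into disjoint cycles gives (0, 6, 5, 9, 3, 7, 4, 8, 1, 2); the longest has length 10.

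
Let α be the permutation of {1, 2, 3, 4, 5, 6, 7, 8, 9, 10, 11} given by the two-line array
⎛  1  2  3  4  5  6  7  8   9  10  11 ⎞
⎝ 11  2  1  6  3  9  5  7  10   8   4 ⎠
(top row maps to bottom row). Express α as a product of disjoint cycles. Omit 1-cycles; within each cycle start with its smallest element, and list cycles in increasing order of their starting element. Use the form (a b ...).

(1 11 4 6 9 10 8 7 5 3)

Iterating α from 1 gives 1 → 11 → 4 → 6 → 9 → 10 → 8 → 7 → 5 → 3 → 1; that is the 10-cycle (1 11 4 6 9 10 8 7 5 3).
Continuing from each remaining unvisited element yields (1 11 4 6 9 10 8 7 5 3).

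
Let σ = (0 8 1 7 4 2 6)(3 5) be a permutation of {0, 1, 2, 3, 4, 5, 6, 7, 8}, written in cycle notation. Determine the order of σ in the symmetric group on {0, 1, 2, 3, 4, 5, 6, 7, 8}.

The disjoint cycles have lengths 7, 2.
Since disjoint cycles commute, ord(σ) = lcm(7, 2) = 14.

14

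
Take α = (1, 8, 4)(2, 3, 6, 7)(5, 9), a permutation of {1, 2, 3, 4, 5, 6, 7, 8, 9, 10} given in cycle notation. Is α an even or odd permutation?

The cycle lengths are 4, 3, 2, 1.
A cycle is odd iff its length is even; α has 2 even-length cycles, so sgn(α) = (−1)^2 and α is even.

even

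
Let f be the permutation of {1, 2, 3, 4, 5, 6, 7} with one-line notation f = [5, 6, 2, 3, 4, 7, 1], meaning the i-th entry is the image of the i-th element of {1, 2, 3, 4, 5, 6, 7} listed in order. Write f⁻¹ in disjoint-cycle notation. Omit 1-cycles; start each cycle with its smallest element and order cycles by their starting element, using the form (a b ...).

(1 7 6 2 3 4 5)

First write f in disjoint cycles: (1 5 4 3 2 6 7).
The inverse reverses every cycle; in canonical form, f⁻¹ = (1 7 6 2 3 4 5).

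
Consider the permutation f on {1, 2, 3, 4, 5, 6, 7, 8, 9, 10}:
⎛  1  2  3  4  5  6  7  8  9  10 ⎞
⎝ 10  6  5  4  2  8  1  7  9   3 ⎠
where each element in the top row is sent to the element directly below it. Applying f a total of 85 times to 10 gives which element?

8

Tracing 10 → 3 → … returns to 10 after 8 steps, so 10 lies in an 8-cycle (1, 10, 3, 5, 2, 6, 8, 7).
On an 8-cycle, f^8 is the identity, so f^85 = f^5 there (85 ≡ 5 mod 8).
Stepping 5 places around the cycle: 10 → 3 → 5 → 2 → 6 → 8.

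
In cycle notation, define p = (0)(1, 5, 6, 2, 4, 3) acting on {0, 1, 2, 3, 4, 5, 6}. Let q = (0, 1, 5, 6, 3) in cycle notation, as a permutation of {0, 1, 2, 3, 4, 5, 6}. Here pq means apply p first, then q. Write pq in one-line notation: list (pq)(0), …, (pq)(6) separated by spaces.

(pq)(x) = q(p(x)). Computing each image: q(p(0)) = q(0) = 1, q(p(1)) = q(5) = 6, q(p(2)) = q(4) = 4, q(p(3)) = q(1) = 5, q(p(4)) = q(3) = 0, q(p(5)) = q(6) = 3, q(p(6)) = q(2) = 2.
Hence pq = [1 6 4 5 0 3 2].

1 6 4 5 0 3 2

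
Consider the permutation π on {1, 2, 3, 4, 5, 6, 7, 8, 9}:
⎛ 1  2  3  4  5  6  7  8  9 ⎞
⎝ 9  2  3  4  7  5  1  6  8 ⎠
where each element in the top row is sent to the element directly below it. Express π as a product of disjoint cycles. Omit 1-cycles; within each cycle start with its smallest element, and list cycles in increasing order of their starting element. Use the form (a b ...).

(1 9 8 6 5 7)

Start at 1 and follow images: 1 → 9 → 8 → 6 → 5 → 7 → 1, giving the cycle (1 9 8 6 5 7).
Continuing from each remaining unvisited element yields (1 9 8 6 5 7).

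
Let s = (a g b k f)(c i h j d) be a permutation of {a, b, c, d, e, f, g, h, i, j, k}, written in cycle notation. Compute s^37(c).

c lies in the 5-cycle (c i h j d).
Since the cycle has length 5, s^37 acts on it the same as s^2 (37 mod 5 = 2).
Advancing 2 steps from c: c → i → h.

h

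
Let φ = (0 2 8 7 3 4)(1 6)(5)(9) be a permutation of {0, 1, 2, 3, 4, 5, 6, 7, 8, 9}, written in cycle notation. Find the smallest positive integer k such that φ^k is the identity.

The cycle type of φ is (6, 2, 1, 1).
Since disjoint cycles commute, ord(φ) = lcm(6, 2) = 6.

6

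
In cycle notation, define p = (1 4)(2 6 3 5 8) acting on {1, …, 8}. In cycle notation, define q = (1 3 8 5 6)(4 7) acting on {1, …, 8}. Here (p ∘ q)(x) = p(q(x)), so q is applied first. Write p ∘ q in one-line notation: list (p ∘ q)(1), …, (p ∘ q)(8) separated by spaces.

(p ∘ q)(x) = p(q(x)). Computing each image: p(q(1)) = p(3) = 5, p(q(2)) = p(2) = 6, p(q(3)) = p(8) = 2, p(q(4)) = p(7) = 7, p(q(5)) = p(6) = 3, p(q(6)) = p(1) = 4, p(q(7)) = p(4) = 1, p(q(8)) = p(5) = 8.
Hence p ∘ q = [5 6 2 7 3 4 1 8].

5 6 2 7 3 4 1 8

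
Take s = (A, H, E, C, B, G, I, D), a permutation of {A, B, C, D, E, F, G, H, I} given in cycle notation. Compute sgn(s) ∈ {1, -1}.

-1

The cycle lengths are 8, 1.
A cycle is odd iff its length is even; s has 1 even-length cycle, so sgn(s) = (−1)^1 and s is odd.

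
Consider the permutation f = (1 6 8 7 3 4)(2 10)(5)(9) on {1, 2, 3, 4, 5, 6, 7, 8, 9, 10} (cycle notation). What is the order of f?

6

The cycle type of f is (6, 2, 1, 1).
The order of f is the least common multiple of its cycle lengths: lcm(6, 2) = 6.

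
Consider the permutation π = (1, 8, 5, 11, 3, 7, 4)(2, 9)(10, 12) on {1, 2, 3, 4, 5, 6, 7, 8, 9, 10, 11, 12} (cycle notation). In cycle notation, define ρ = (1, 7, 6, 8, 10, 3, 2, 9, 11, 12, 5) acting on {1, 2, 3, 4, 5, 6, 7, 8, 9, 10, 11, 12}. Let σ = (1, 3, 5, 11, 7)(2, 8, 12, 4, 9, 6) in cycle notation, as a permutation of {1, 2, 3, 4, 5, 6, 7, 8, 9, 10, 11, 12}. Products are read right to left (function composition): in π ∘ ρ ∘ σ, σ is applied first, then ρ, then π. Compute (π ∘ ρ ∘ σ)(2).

(π ∘ ρ ∘ σ)(2) = π(ρ(σ(2))). σ(2) = 8, then ρ(8) = 10, then π(10) = 12, so the result is 12.

12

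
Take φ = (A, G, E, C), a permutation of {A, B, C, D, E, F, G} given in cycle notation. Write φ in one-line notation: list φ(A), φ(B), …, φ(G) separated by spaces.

Reading each image from the cycles: A→G, B→B, C→A, D→D, E→C, F→F, G→E.
So the one-line form is G B A D C F E.

G B A D C F E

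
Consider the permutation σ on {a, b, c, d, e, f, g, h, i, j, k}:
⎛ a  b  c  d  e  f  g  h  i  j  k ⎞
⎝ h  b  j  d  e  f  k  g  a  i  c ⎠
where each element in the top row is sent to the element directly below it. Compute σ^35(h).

Tracing h → g → … returns to h after 7 steps, so h lies in a 7-cycle (a, h, g, k, c, j, i).
Powers repeat with period 7 on this cycle, and 35 mod 7 = 0, so σ^35(h) = σ^0(h).
So σ^35(h) = h.

h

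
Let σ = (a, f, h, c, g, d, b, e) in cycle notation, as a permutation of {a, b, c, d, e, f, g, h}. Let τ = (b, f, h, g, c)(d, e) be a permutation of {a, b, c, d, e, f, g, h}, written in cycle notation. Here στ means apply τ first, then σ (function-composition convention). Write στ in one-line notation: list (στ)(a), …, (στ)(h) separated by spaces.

(στ)(x) = σ(τ(x)). Computing each image: σ(τ(a)) = σ(a) = f, σ(τ(b)) = σ(f) = h, σ(τ(c)) = σ(b) = e, σ(τ(d)) = σ(e) = a, σ(τ(e)) = σ(d) = b, σ(τ(f)) = σ(h) = c, σ(τ(g)) = σ(c) = g, σ(τ(h)) = σ(g) = d.
Hence στ = [f h e a b c g d].

f h e a b c g d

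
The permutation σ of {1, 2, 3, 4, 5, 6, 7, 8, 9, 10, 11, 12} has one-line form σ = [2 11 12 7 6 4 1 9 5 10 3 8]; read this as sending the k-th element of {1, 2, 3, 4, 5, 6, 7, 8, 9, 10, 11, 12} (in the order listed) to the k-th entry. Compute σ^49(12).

Tracing 12 → 8 → … returns to 12 after 11 steps, so 12 lies in an 11-cycle (1, 2, 11, 3, 12, 8, 9, 5, 6, 4, 7).
Powers repeat with period 11 on this cycle, and 49 mod 11 = 5, so σ^49(12) = σ^5(12).
Advancing 5 steps from 12: 12 → 8 → 9 → 5 → 6 → 4.

4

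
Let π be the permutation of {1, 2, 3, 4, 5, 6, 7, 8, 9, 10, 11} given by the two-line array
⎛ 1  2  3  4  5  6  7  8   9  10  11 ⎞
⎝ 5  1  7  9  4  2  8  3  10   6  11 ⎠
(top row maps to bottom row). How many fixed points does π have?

1

The fixed points (elements with π(x) = x) are {11}, so there is 1.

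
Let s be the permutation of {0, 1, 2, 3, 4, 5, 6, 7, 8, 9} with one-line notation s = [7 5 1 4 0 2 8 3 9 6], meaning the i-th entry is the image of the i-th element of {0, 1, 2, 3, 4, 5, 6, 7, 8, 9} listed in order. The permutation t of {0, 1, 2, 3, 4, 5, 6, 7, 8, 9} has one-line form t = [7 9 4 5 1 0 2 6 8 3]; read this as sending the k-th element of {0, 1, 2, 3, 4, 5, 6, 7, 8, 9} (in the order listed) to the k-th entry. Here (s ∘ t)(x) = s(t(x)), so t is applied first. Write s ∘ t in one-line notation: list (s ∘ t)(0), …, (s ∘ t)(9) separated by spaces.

For each element, apply t then s: 0 → 7 → 3; 1 → 9 → 6; 2 → 4 → 0; 3 → 5 → 2; 4 → 1 → 5; 5 → 0 → 7; 6 → 2 → 1; 7 → 6 → 8; 8 → 8 → 9; 9 → 3 → 4.
Collecting the images, s ∘ t = [3 6 0 2 5 7 1 8 9 4].

3 6 0 2 5 7 1 8 9 4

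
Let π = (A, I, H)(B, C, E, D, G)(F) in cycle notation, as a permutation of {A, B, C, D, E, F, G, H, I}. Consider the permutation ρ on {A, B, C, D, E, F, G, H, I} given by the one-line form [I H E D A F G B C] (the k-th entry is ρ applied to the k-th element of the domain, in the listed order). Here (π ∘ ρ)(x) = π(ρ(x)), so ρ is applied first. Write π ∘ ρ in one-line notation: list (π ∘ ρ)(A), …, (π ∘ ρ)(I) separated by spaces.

H A D G I F B C E

Chase each element through ρ then π: A → I → H; B → H → A; C → E → D; D → D → G; E → A → I; F → F → F; G → G → B; H → B → C; I → C → E.
So π ∘ ρ in one-line form is H A D G I F B C E.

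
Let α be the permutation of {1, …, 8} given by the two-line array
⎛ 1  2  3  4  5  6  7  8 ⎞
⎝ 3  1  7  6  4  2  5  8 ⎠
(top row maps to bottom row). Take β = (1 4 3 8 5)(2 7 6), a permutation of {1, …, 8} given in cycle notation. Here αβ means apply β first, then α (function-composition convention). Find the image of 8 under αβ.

β(8) = 5, then α(5) = 4; composing gives (αβ)(8) = 4.

4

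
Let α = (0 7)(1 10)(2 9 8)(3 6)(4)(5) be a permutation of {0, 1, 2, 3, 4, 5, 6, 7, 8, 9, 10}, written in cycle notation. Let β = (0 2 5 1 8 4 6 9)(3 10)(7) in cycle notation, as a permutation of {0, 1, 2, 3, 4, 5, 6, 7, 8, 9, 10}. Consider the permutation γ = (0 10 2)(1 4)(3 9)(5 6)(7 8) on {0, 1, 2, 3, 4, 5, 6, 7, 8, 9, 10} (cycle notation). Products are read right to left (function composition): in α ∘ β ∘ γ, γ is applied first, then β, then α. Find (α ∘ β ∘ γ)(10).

5

Apply the permutations in order: γ(10) = 2, then β(2) = 5, then α(5) = 5. So (α ∘ β ∘ γ)(10) = 5.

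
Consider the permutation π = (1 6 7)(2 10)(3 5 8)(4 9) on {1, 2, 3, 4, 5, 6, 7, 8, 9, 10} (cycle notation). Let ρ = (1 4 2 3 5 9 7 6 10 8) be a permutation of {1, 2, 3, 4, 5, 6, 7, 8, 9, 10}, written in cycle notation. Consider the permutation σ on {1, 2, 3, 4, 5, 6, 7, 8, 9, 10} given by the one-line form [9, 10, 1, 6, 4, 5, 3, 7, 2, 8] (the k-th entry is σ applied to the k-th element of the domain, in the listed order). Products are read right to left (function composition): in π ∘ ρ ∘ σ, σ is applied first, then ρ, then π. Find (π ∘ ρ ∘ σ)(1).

1

Chase 1: σ(1) = 9; ρ(9) = 7; π(7) = 1. Hence (π ∘ ρ ∘ σ)(1) = 1.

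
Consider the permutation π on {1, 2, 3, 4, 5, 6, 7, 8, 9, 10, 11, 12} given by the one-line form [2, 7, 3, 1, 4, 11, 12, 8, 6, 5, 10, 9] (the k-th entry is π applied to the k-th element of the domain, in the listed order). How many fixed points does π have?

The fixed points (elements with π(x) = x) are {3, 8}, so there are 2.

2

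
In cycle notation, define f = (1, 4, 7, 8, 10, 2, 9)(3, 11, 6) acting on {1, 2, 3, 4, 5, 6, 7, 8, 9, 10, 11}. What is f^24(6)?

6 lies in the 3-cycle (3, 11, 6).
On a 3-cycle, f^3 is the identity, so f^24 = f^0 there (24 ≡ 0 mod 3).
So f^24(6) = 6.

6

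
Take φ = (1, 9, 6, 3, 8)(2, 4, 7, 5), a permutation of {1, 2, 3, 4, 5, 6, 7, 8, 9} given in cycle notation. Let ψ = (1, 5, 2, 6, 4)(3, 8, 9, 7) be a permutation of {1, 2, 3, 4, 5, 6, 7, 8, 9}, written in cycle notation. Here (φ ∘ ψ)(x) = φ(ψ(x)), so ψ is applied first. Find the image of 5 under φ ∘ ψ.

4

First apply ψ: ψ(5) = 2, then φ(2) = 4. Thus (φ ∘ ψ)(5) = 4.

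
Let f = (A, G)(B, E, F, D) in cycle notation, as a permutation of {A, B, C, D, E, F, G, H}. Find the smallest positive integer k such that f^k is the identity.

The disjoint cycles have lengths 4, 2, 1, 1.
The order is lcm(4, 2) = 4.

4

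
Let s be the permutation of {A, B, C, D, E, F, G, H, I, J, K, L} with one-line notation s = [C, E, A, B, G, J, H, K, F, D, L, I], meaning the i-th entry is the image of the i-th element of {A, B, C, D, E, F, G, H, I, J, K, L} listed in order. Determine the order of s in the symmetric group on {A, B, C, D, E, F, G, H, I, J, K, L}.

Writing s as disjoint cycles, the cycle lengths are 10, 2.
Since disjoint cycles commute, ord(s) = lcm(10, 2) = 10.

10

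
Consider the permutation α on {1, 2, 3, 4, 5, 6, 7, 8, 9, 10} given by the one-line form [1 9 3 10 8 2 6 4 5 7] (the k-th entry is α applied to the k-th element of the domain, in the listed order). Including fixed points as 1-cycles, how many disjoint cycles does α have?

The cycle decomposition is (1)(2, 9, 5, 8, 4, 10, 7, 6)(3), which has 3 cycles (counting 1-cycles).

3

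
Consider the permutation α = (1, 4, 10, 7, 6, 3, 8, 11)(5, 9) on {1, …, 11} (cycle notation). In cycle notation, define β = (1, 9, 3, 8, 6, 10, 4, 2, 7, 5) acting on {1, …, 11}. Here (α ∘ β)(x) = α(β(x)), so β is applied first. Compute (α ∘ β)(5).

First apply β: β(5) = 1, then α(1) = 4. Thus (α ∘ β)(5) = 4.

4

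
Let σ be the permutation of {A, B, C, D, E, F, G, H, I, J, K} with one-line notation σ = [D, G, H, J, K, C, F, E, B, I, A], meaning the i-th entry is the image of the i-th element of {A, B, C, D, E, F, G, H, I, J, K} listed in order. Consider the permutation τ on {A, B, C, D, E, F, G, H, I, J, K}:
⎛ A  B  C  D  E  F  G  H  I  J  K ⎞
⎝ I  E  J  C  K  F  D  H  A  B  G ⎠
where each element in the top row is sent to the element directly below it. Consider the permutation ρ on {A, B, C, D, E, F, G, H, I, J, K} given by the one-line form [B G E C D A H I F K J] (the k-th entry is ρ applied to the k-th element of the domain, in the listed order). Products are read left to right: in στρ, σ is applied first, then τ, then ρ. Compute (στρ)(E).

H

Chase E: σ(E) = K; τ(K) = G; ρ(G) = H. Hence (στρ)(E) = H.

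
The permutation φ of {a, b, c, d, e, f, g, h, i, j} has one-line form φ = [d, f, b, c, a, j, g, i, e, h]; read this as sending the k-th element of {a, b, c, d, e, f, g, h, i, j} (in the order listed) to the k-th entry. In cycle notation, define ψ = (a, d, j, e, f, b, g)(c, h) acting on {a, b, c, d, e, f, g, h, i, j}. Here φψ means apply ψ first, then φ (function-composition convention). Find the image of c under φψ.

i

(φψ)(c) = φ(ψ(c)). ψ(c) = h, then φ(h) = i. So (φψ)(c) = i.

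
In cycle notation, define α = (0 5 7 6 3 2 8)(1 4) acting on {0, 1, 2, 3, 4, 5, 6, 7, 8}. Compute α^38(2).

5

2 lies in the 7-cycle (0 5 7 6 3 2 8).
Powers repeat with period 7 on this cycle, and 38 mod 7 = 3, so α^38(2) = α^3(2).
Advancing 3 steps from 2: 2 → 8 → 0 → 5.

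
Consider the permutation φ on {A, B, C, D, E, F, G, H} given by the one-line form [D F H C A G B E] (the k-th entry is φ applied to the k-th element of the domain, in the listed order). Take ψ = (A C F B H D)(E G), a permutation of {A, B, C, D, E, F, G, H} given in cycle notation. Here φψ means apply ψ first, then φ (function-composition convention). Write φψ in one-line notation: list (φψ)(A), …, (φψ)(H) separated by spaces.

H E G D B F A C

(φψ)(x) = φ(ψ(x)). Computing each image: φ(ψ(A)) = φ(C) = H, φ(ψ(B)) = φ(H) = E, φ(ψ(C)) = φ(F) = G, φ(ψ(D)) = φ(A) = D, φ(ψ(E)) = φ(G) = B, φ(ψ(F)) = φ(B) = F, φ(ψ(G)) = φ(E) = A, φ(ψ(H)) = φ(D) = C.
Hence φψ = [H E G D B F A C].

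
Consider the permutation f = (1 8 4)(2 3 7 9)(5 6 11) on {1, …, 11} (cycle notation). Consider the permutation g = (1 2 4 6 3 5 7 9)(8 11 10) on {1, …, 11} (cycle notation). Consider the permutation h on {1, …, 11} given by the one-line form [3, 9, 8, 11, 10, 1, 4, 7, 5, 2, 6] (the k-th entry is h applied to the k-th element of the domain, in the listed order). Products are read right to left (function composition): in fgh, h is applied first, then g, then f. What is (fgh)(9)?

9

Apply the permutations in order: h(9) = 5, then g(5) = 7, then f(7) = 9. So (fgh)(9) = 9.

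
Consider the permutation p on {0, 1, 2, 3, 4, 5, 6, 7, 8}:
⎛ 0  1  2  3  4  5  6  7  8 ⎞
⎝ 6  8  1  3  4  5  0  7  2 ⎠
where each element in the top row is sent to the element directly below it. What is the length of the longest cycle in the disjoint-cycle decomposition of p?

3

Decomposing into disjoint cycles gives (0, 6)(1, 8, 2); the longest has length 3.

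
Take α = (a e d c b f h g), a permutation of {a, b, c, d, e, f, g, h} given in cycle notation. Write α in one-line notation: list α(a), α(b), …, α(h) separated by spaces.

e f b c d h a g

Each element maps to the next entry in its cycle (wrapping to the front): a→e, b→f, c→b, d→c, e→d, f→h, g→a, h→g.
Listing these in domain order gives e f b c d h a g.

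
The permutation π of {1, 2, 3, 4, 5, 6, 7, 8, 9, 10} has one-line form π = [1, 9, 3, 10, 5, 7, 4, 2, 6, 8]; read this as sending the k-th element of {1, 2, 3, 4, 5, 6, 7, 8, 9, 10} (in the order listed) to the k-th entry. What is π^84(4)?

4

Tracing 4 → 10 → … returns to 4 after 7 steps, so 4 lies in a 7-cycle (2, 9, 6, 7, 4, 10, 8).
Powers repeat with period 7 on this cycle, and 84 mod 7 = 0, so π^84(4) = π^0(4).
So π^84(4) = 4.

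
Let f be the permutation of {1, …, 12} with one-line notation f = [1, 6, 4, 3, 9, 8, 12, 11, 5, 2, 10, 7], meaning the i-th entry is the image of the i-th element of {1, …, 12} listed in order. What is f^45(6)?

Tracing 6 → 8 → … returns to 6 after 5 steps, so 6 lies in a 5-cycle (2, 6, 8, 11, 10).
Powers repeat with period 5 on this cycle, and 45 mod 5 = 0, so f^45(6) = f^0(6).
So f^45(6) = 6.

6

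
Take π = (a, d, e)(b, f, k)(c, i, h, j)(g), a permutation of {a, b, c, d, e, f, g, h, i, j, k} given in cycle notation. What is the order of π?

12

The cycle type of π is (4, 3, 3, 1).
The order is lcm(4, 3, 3) = 12.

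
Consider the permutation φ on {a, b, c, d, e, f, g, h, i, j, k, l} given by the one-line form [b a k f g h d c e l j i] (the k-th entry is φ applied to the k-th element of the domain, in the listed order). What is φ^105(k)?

Tracing k → j → … returns to k after 10 steps, so k lies in a 10-cycle (c, k, j, l, i, e, g, d, f, h).
Powers repeat with period 10 on this cycle, and 105 mod 10 = 5, so φ^105(k) = φ^5(k).
Stepping 5 places around the cycle: k → j → l → i → e → g.

g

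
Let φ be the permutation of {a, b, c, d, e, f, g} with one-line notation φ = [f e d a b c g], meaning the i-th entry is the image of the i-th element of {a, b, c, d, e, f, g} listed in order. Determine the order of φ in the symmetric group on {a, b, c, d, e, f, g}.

Writing φ as disjoint cycles, the cycle lengths are 4, 2, 1.
The order of φ is the least common multiple of its cycle lengths: lcm(4, 2) = 4.

4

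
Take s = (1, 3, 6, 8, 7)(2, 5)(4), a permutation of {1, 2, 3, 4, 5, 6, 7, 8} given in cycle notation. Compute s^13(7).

6

7 lies in the 5-cycle (1, 3, 6, 8, 7).
On a 5-cycle, s^5 is the identity, so s^13 = s^3 there (13 ≡ 3 mod 5).
Advancing 3 steps from 7: 7 → 1 → 3 → 6.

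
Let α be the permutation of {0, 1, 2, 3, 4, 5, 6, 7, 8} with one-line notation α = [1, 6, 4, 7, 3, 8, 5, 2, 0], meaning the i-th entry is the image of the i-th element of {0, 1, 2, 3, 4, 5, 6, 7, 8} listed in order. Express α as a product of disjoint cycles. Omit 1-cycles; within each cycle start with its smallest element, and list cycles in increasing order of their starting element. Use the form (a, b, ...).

From 0: 0 → 1 → 6 → 5 → 8 → 0, closing the cycle (0, 1, 6, 5, 8).
Repeating from the next unused element and collecting all non-trivial cycles gives (0, 1, 6, 5, 8)(2, 4, 3, 7).

(0, 1, 6, 5, 8)(2, 4, 3, 7)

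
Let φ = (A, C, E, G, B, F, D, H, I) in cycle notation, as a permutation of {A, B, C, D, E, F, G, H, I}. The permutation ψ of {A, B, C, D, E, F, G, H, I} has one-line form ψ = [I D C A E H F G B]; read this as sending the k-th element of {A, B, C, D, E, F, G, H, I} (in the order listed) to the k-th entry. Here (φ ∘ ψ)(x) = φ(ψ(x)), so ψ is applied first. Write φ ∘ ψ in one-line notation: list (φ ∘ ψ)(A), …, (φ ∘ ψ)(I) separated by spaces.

For each element, apply ψ then φ: A → I → A; B → D → H; C → C → E; D → A → C; E → E → G; F → H → I; G → F → D; H → G → B; I → B → F.
So φ ∘ ψ in one-line form is A H E C G I D B F.

A H E C G I D B F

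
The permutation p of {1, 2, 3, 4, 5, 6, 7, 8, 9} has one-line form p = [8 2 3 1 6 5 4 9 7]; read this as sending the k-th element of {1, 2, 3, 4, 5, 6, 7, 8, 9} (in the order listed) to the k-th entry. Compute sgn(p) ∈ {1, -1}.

-1

In disjoint-cycle form the cycle lengths are 5, 2, 1, 1.
A cycle is odd iff its length is even; p has 1 even-length cycle, so sgn(p) = (−1)^1 and p is odd.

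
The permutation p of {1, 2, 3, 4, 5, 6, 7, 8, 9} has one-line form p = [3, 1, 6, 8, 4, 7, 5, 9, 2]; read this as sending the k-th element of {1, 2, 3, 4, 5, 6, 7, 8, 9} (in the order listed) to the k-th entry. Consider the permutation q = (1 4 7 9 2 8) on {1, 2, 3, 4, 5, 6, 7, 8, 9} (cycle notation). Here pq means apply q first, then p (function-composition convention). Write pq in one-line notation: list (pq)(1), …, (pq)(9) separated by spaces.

For each element, apply q then p: 1 → 4 → 8; 2 → 8 → 9; 3 → 3 → 6; 4 → 7 → 5; 5 → 5 → 4; 6 → 6 → 7; 7 → 9 → 2; 8 → 1 → 3; 9 → 2 → 1.
So pq in one-line form is 8 9 6 5 4 7 2 3 1.

8 9 6 5 4 7 2 3 1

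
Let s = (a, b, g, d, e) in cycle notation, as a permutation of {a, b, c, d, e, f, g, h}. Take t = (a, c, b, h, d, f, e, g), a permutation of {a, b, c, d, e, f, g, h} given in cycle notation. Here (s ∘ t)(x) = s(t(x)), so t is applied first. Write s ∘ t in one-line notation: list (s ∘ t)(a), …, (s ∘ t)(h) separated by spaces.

(s ∘ t)(x) = s(t(x)). Computing each image: s(t(a)) = s(c) = c, s(t(b)) = s(h) = h, s(t(c)) = s(b) = g, s(t(d)) = s(f) = f, s(t(e)) = s(g) = d, s(t(f)) = s(e) = a, s(t(g)) = s(a) = b, s(t(h)) = s(d) = e.
Hence s ∘ t = [c h g f d a b e].

c h g f d a b e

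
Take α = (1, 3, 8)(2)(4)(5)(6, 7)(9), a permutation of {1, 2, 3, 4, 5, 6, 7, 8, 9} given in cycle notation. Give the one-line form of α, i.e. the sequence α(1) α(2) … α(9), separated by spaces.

Reading each image from the cycles: 1↦3, 2↦2, 3↦8, 4↦4, 5↦5, 6↦7, 7↦6, 8↦1, 9↦9.
So the one-line form is 3 2 8 4 5 7 6 1 9.

3 2 8 4 5 7 6 1 9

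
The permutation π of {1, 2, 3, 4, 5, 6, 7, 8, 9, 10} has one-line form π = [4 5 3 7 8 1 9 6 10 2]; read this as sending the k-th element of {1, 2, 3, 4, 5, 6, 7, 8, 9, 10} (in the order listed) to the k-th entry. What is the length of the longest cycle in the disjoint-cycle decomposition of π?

Decomposing into disjoint cycles gives (1, 4, 7, 9, 10, 2, 5, 8, 6); the longest has length 9.

9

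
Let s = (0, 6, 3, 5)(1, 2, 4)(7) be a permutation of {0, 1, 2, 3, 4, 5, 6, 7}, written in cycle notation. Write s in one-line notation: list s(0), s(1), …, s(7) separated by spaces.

Reading each image from the cycles: 0↦6, 1↦2, 2↦4, 3↦5, 4↦1, 5↦0, 6↦3, 7↦7.
Listing these in domain order gives 6 2 4 5 1 0 3 7.

6 2 4 5 1 0 3 7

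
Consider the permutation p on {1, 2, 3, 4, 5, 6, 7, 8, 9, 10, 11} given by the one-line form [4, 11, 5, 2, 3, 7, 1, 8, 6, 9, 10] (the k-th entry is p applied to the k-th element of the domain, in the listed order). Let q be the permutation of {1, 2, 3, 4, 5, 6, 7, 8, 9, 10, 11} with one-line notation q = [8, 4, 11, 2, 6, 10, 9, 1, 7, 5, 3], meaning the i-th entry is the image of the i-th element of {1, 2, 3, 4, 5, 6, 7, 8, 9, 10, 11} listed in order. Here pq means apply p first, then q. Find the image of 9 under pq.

10

p(9) = 6, then q(6) = 10; composing gives (pq)(9) = 10.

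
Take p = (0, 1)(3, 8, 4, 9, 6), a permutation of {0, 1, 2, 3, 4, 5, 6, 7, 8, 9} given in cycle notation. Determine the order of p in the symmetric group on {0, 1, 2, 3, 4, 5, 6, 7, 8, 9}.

The disjoint cycles have lengths 5, 2, 1, 1, 1.
The order is lcm(5, 2) = 10.

10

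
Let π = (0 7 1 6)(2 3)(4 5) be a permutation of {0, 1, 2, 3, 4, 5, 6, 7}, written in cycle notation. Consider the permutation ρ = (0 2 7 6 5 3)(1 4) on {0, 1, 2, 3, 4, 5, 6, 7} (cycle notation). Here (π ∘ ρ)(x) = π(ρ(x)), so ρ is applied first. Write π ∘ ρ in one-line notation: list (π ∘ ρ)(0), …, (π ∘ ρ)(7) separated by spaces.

3 5 1 7 6 2 4 0

For each element, apply ρ then π: 0 → 2 → 3; 1 → 4 → 5; 2 → 7 → 1; 3 → 0 → 7; 4 → 1 → 6; 5 → 3 → 2; 6 → 5 → 4; 7 → 6 → 0.
So π ∘ ρ in one-line form is 3 5 1 7 6 2 4 0.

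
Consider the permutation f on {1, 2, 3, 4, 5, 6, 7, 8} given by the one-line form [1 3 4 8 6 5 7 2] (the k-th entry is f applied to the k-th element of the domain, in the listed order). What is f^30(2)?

Tracing 2 → 3 → … returns to 2 after 4 steps, so 2 lies in a 4-cycle (2, 3, 4, 8).
On a 4-cycle, f^4 is the identity, so f^30 = f^2 there (30 ≡ 2 mod 4).
Advancing 2 steps from 2: 2 → 3 → 4.

4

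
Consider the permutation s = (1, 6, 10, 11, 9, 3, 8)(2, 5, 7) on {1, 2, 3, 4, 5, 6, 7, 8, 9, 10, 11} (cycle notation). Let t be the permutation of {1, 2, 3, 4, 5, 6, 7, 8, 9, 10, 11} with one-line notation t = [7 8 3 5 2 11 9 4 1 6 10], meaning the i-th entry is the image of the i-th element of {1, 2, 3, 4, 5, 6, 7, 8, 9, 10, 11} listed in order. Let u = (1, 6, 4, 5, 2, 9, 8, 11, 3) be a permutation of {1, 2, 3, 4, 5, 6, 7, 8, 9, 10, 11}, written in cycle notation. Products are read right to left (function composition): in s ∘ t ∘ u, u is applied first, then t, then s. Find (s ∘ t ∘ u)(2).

(s ∘ t ∘ u)(2) = s(t(u(2))). u(2) = 9, then t(9) = 1, then s(1) = 6, so the result is 6.

6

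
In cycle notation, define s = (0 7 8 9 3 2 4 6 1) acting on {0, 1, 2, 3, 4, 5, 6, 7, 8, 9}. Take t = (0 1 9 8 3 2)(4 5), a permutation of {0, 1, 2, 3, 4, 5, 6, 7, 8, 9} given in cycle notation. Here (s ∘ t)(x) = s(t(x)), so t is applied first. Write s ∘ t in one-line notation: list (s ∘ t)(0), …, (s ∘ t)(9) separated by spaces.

(s ∘ t)(x) = s(t(x)). Computing each image: s(t(0)) = s(1) = 0, s(t(1)) = s(9) = 3, s(t(2)) = s(0) = 7, s(t(3)) = s(2) = 4, s(t(4)) = s(5) = 5, s(t(5)) = s(4) = 6, s(t(6)) = s(6) = 1, s(t(7)) = s(7) = 8, s(t(8)) = s(3) = 2, s(t(9)) = s(8) = 9.
Hence s ∘ t = [0 3 7 4 5 6 1 8 2 9].

0 3 7 4 5 6 1 8 2 9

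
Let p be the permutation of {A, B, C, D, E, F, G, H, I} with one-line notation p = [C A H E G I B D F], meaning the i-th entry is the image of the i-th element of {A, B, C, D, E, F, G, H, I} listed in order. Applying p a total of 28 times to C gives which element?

C

Tracing C → H → … returns to C after 7 steps, so C lies in a 7-cycle (A, C, H, D, E, G, B).
Powers repeat with period 7 on this cycle, and 28 mod 7 = 0, so p^28(C) = p^0(C).
So p^28(C) = C.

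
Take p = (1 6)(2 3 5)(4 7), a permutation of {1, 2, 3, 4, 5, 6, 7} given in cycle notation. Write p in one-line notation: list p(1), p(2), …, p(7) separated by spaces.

6 3 5 7 2 1 4

Image by image: 1↦6, 2↦3, 3↦5, 4↦7, 5↦2, 6↦1, 7↦4.
So the one-line form is 6 3 5 7 2 1 4.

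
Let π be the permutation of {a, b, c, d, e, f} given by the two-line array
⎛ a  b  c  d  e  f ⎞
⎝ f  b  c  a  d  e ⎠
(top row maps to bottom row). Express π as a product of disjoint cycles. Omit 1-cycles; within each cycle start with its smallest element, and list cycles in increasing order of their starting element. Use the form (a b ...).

Iterating π from a gives a → f → e → d → a; that is the 4-cycle (a f e d).
Continuing from each remaining unvisited element yields (a f e d).

(a f e d)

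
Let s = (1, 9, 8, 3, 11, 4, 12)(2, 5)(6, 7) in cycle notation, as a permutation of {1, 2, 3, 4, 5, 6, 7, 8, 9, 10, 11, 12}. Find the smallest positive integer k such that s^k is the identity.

The disjoint cycles have lengths 7, 2, 2, 1.
Since disjoint cycles commute, ord(s) = lcm(7, 2, 2) = 14.

14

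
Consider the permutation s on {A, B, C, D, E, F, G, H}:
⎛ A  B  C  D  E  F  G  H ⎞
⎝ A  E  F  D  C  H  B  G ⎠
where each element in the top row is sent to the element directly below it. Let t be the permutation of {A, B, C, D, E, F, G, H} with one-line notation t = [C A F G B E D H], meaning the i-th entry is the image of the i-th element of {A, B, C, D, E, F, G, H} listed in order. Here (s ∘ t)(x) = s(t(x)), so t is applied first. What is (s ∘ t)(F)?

t(F) = E, then s(E) = C; composing gives (s ∘ t)(F) = C.

C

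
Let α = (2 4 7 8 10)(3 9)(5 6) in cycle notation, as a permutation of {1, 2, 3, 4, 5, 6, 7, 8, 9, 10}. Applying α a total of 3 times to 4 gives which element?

4 lies in the 5-cycle (2 4 7 8 10).
Advancing 3 steps from 4: 4 → 7 → 8 → 10.

10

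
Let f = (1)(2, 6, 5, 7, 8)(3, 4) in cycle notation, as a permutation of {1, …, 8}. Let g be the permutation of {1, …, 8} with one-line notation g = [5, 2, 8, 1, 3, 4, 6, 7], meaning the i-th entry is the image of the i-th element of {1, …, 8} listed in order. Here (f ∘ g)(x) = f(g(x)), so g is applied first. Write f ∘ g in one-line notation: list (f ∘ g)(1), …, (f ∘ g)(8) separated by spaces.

7 6 2 1 4 3 5 8

For each element, apply g then f: 1 → 5 → 7; 2 → 2 → 6; 3 → 8 → 2; 4 → 1 → 1; 5 → 3 → 4; 6 → 4 → 3; 7 → 6 → 5; 8 → 7 → 8.
Collecting the images, f ∘ g = [7 6 2 1 4 3 5 8].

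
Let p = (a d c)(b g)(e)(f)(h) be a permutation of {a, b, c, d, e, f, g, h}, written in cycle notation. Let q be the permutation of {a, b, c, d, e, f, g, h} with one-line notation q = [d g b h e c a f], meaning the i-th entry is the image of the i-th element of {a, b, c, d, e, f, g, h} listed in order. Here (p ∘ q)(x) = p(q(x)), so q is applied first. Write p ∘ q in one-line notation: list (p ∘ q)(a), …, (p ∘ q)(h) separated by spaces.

c b g h e a d f

(p ∘ q)(x) = p(q(x)). Computing each image: p(q(a)) = p(d) = c, p(q(b)) = p(g) = b, p(q(c)) = p(b) = g, p(q(d)) = p(h) = h, p(q(e)) = p(e) = e, p(q(f)) = p(c) = a, p(q(g)) = p(a) = d, p(q(h)) = p(f) = f.
Hence p ∘ q = [c b g h e a d f].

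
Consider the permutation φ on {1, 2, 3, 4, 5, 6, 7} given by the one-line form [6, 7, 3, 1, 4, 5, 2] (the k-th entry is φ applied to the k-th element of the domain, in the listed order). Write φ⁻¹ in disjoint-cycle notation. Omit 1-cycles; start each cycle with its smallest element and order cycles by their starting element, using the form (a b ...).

The cycle decomposition of φ is (1 6 5 4)(2 7).
The inverse reverses every cycle; in canonical form, φ⁻¹ = (1 4 5 6)(2 7).

(1 4 5 6)(2 7)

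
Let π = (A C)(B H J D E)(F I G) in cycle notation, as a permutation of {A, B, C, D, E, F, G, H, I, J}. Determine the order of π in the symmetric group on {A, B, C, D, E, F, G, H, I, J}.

30

The disjoint cycles have lengths 5, 3, 2.
The order is lcm(5, 3, 2) = 30.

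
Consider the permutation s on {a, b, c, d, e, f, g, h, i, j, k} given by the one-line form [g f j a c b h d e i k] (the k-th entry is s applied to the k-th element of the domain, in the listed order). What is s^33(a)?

Tracing a → g → … returns to a after 4 steps, so a lies in a 4-cycle (a g h d).
Powers repeat with period 4 on this cycle, and 33 mod 4 = 1, so s^33(a) = s^1(a).
Advancing 1 step from a: a → g.

g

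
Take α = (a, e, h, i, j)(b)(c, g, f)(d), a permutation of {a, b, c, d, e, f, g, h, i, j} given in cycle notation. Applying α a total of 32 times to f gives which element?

f lies in the 3-cycle (c, g, f).
Powers repeat with period 3 on this cycle, and 32 mod 3 = 2, so α^32(f) = α^2(f).
Stepping 2 places around the cycle: f → c → g.

g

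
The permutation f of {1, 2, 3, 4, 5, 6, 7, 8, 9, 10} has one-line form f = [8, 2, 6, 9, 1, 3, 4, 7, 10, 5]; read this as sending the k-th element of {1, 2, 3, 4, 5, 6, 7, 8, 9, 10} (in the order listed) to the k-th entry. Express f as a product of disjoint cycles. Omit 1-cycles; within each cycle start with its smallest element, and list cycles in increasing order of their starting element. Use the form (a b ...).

(1 8 7 4 9 10 5)(3 6)

Iterating f from 1 gives 1 → 8 → 7 → 4 → 9 → 10 → 5 → 1; that is the 7-cycle (1 8 7 4 9 10 5).
Repeating from the next unused element and collecting all non-trivial cycles gives (1 8 7 4 9 10 5)(3 6).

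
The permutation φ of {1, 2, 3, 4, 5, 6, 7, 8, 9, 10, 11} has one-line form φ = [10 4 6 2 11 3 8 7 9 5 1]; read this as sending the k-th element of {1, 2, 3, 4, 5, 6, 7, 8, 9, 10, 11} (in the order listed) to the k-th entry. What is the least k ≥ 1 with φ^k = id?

4

Decomposing into disjoint cycles gives cycle lengths 4, 2, 2, 2, 1.
The order is lcm(4, 2, 2, 2) = 4.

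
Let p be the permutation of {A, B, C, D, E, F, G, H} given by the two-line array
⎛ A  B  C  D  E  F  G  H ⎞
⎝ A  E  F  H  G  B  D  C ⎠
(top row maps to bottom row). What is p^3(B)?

D

Tracing B → E → … returns to B after 7 steps, so B lies in a 7-cycle (B, E, G, D, H, C, F).
Advancing 3 steps from B: B → E → G → D.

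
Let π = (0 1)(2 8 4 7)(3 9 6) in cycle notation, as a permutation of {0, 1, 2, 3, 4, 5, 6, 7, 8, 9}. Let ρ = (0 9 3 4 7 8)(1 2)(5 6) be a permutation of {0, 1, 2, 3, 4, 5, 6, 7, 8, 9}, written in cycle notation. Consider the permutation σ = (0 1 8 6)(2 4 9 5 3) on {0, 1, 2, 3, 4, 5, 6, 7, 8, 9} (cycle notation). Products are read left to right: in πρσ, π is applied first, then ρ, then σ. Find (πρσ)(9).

(πρσ)(9) = σ(ρ(π(9))). π(9) = 6, then ρ(6) = 5, then σ(5) = 3, so the result is 3.

3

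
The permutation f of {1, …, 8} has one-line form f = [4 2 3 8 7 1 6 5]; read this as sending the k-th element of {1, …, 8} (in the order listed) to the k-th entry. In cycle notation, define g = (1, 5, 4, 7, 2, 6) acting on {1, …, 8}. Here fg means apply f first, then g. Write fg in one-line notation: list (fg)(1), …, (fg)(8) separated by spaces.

Chase each element through f then g: 1 → 4 → 7; 2 → 2 → 6; 3 → 3 → 3; 4 → 8 → 8; 5 → 7 → 2; 6 → 1 → 5; 7 → 6 → 1; 8 → 5 → 4.
So fg in one-line form is 7 6 3 8 2 5 1 4.

7 6 3 8 2 5 1 4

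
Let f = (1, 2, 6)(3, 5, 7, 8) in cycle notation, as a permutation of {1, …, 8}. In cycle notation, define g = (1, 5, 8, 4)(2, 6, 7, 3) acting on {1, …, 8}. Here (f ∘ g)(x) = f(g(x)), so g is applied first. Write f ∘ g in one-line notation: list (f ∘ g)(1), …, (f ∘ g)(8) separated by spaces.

(f ∘ g)(x) = f(g(x)). Computing each image: f(g(1)) = f(5) = 7, f(g(2)) = f(6) = 1, f(g(3)) = f(2) = 6, f(g(4)) = f(1) = 2, f(g(5)) = f(8) = 3, f(g(6)) = f(7) = 8, f(g(7)) = f(3) = 5, f(g(8)) = f(4) = 4.
Hence f ∘ g = [7 1 6 2 3 8 5 4].

7 1 6 2 3 8 5 4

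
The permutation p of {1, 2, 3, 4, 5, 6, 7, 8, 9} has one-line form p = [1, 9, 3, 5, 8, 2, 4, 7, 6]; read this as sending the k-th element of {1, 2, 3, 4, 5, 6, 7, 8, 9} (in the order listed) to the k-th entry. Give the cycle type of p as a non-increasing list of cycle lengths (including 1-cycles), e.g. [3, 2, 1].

[4, 3, 1, 1]

The disjoint cycles are (1)(2, 9, 6)(3)(4, 5, 8, 7), with lengths 4, 3, 1, 1 in non-increasing order.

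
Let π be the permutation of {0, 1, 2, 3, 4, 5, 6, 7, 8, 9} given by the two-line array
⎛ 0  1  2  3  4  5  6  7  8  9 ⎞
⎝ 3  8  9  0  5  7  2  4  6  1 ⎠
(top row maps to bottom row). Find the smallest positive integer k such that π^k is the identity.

Writing π as disjoint cycles, the cycle lengths are 5, 3, 2.
The order is lcm(5, 3, 2) = 30.

30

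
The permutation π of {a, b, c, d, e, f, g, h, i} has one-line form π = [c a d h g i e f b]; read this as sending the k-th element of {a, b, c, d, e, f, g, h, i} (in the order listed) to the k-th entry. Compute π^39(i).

d

Tracing i → b → … returns to i after 7 steps, so i lies in a 7-cycle (a c d h f i b).
Since the cycle has length 7, π^39 acts on it the same as π^4 (39 mod 7 = 4).
Stepping 4 places around the cycle: i → b → a → c → d.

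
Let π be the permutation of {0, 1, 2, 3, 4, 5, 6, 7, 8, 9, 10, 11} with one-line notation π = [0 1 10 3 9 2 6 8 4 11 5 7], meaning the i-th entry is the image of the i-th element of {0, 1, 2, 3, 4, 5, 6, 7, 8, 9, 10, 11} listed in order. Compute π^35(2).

5

Tracing 2 → 10 → … returns to 2 after 3 steps, so 2 lies in a 3-cycle (2 10 5).
Since the cycle has length 3, π^35 acts on it the same as π^2 (35 mod 3 = 2).
Advancing 2 steps from 2: 2 → 10 → 5.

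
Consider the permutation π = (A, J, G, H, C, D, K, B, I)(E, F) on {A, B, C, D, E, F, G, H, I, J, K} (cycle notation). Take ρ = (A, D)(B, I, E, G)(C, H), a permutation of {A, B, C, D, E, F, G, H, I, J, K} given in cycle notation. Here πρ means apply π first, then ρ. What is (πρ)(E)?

F

First apply π: π(E) = F, then ρ(F) = F. Thus (πρ)(E) = F.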